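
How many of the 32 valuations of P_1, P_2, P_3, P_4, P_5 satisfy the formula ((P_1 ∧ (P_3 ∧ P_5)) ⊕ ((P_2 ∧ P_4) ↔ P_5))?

P_1 | P_2 | P_3 | P_4 | P_5 | φ
--- | --- | --- | --- | --- | -
 T  |  T  |  T  |  T  |  T  | F
 T  |  T  |  T  |  T  |  F  | F
 T  |  T  |  T  |  F  |  T  | T
 T  |  T  |  T  |  F  |  F  | T
 T  |  T  |  F  |  T  |  T  | T
 T  |  T  |  F  |  T  |  F  | F
 T  |  T  |  F  |  F  |  T  | F
 T  |  T  |  F  |  F  |  F  | T
 T  |  F  |  T  |  T  |  T  | T
 T  |  F  |  T  |  T  |  F  | T
 T  |  F  |  T  |  F  |  T  | T
 T  |  F  |  T  |  F  |  F  | T
 T  |  F  |  F  |  T  |  T  | F
 T  |  F  |  F  |  T  |  F  | T
 T  |  F  |  F  |  F  |  T  | F
 T  |  F  |  F  |  F  |  F  | T
 F  |  T  |  T  |  T  |  T  | T
 F  |  T  |  T  |  T  |  F  | F
 F  |  T  |  T  |  F  |  T  | F
 F  |  T  |  T  |  F  |  F  | T
 F  |  T  |  F  |  T  |  T  | T
 F  |  T  |  F  |  T  |  F  | F
 F  |  T  |  F  |  F  |  T  | F
 F  |  T  |  F  |  F  |  F  | T
 F  |  F  |  T  |  T  |  T  | F
 F  |  F  |  T  |  T  |  F  | T
 F  |  F  |  T  |  F  |  T  | F
 F  |  F  |  T  |  F  |  F  | T
 F  |  F  |  F  |  T  |  T  | F
 F  |  F  |  F  |  T  |  F  | T
 F  |  F  |  F  |  F  |  T  | F
 F  |  F  |  F  |  F  |  F  | T
The formula is true on 18 of the 32 rows.

18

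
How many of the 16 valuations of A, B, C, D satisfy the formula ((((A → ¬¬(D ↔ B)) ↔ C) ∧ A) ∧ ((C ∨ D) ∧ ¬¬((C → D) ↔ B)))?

A  B  C  D  |  φ
T  T  T  T  |  T
T  T  T  F  |  F
T  T  F  T  |  F
T  T  F  F  |  F
T  F  T  T  |  F
T  F  T  F  |  T
T  F  F  T  |  F
T  F  F  F  |  F
F  T  T  T  |  F
F  T  T  F  |  F
F  T  F  T  |  F
F  T  F  F  |  F
F  F  T  T  |  F
F  F  T  F  |  F
F  F  F  T  |  F
F  F  F  F  |  F
The formula is true on 2 of the 16 rows.

2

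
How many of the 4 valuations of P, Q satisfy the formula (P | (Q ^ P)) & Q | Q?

P  Q     (((P | (Q ^ P)) & Q) | Q)
0  0                 0            
0  1                 1            
1  0                 0            
1  1                 1            
The formula is true on 2 of the 4 rows.

2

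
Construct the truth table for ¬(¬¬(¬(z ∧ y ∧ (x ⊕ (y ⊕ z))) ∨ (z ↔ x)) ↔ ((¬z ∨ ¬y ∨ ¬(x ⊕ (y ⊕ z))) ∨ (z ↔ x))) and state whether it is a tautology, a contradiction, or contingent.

contradiction

x  y  z  |  (y ⊕ z)  (x ⊕ (y ⊕ z))  (z ∧ y ∧ (x ⊕ (y ⊕ z)))  ¬(z ∧ y ∧ (x ⊕ (y ⊕ z)))  (z ↔ x)  ¬z  ¬y  ¬(x ⊕ (y ⊕ z))  (¬z ∨ ¬y ∨ ¬(x ⊕ (y ⊕ z)))  φ
F  F  F  |     F           F                   F                        T                 T     T   T         T                     T               F
F  F  T  |     T           T                   F                        T                 F     F   T         F                     T               F
F  T  F  |     T           T                   F                        T                 T     T   F         F                     T               F
F  T  T  |     F           F                   F                        T                 F     F   F         T                     T               F
T  F  F  |     F           T                   F                        T                 F     T   T         F                     T               F
T  F  T  |     T           F                   F                        T                 T     F   T         T                     T               F
T  T  F  |     T           F                   F                        T                 F     T   F         T                     T               F
T  T  T  |     F           T                   T                        F                 T     F   F         F                     F               F
Every row is F, so the formula is a contradiction.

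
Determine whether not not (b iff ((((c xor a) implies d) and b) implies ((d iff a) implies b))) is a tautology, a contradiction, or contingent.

contingent

a | b | c | d || (c xor a) | ((c xor a) implies d) | (d iff a) | ((d iff a) implies b) | φ
T | T | T | T ||     F     |           T           |     T     |           T           | T
T | T | T | F ||     F     |           T           |     F     |           T           | T
T | T | F | T ||     T     |           T           |     T     |           T           | T
T | T | F | F ||     T     |           F           |     F     |           T           | T
T | F | T | T ||     F     |           T           |     T     |           F           | F
T | F | T | F ||     F     |           T           |     F     |           T           | F
T | F | F | T ||     T     |           T           |     T     |           F           | F
T | F | F | F ||     T     |           F           |     F     |           T           | F
F | T | T | T ||     T     |           T           |     F     |           T           | T
F | T | T | F ||     T     |           F           |     T     |           T           | T
F | T | F | T ||     F     |           T           |     F     |           T           | T
F | T | F | F ||     F     |           T           |     T     |           T           | T
F | F | T | T ||     T     |           T           |     F     |           T           | F
F | F | T | F ||     T     |           F           |     T     |           F           | F
F | F | F | T ||     F     |           T           |     F     |           T           | F
F | F | F | F ||     F     |           T           |     T     |           F           | F
8 of 16 rows are T, so the formula is contingent.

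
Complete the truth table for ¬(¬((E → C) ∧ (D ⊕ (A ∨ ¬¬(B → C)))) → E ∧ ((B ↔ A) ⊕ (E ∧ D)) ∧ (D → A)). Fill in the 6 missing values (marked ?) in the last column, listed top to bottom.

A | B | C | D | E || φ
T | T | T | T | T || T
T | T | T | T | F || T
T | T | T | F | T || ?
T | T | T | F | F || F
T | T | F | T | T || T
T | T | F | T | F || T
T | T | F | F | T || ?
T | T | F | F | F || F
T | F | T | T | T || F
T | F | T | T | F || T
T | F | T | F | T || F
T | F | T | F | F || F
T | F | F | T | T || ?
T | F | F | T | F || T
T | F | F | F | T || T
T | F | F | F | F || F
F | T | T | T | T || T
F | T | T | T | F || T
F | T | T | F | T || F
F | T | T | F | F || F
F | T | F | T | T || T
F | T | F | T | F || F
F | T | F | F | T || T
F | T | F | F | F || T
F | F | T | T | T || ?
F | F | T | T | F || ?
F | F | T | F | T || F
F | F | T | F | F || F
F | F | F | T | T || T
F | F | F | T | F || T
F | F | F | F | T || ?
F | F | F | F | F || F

F, F, F, T, T, F

Row A=T, B=T, C=T, D=F, E=T: ¬((E → C) ∧ (D ⊕ (A ∨ ¬¬(B → C)))) = F, (E ∧ ((B ↔ A) ⊕ (E ∧ D)) ∧ (D → A)) = T, (¬((E → C) ∧ (D ⊕ (A ∨ ¬¬(B → C)))) → E ∧ ((B ↔ A) ⊕ (E ∧ D)) ∧ (D → A)) = T, so the formula = F.
Row A=T, B=T, C=F, D=F, E=T: ¬((E → C) ∧ (D ⊕ (A ∨ ¬¬(B → C)))) = T, (E ∧ ((B ↔ A) ⊕ (E ∧ D)) ∧ (D → A)) = T, (¬((E → C) ∧ (D ⊕ (A ∨ ¬¬(B → C)))) → E ∧ ((B ↔ A) ⊕ (E ∧ D)) ∧ (D → A)) = T, so the formula = F.
Row A=T, B=F, C=F, D=T, E=T: ¬((E → C) ∧ (D ⊕ (A ∨ ¬¬(B → C)))) = T, (E ∧ ((B ↔ A) ⊕ (E ∧ D)) ∧ (D → A)) = T, (¬((E → C) ∧ (D ⊕ (A ∨ ¬¬(B → C)))) → E ∧ ((B ↔ A) ⊕ (E ∧ D)) ∧ (D → A)) = T, so the formula = F.
Row A=F, B=F, C=T, D=T, E=T: ¬((E → C) ∧ (D ⊕ (A ∨ ¬¬(B → C)))) = T, (E ∧ ((B ↔ A) ⊕ (E ∧ D)) ∧ (D → A)) = F, (¬((E → C) ∧ (D ⊕ (A ∨ ¬¬(B → C)))) → E ∧ ((B ↔ A) ⊕ (E ∧ D)) ∧ (D → A)) = F, so the formula = T.
Row A=F, B=F, C=T, D=T, E=F: ¬((E → C) ∧ (D ⊕ (A ∨ ¬¬(B → C)))) = T, (E ∧ ((B ↔ A) ⊕ (E ∧ D)) ∧ (D → A)) = F, (¬((E → C) ∧ (D ⊕ (A ∨ ¬¬(B → C)))) → E ∧ ((B ↔ A) ⊕ (E ∧ D)) ∧ (D → A)) = F, so the formula = T.
Row A=F, B=F, C=F, D=F, E=T: ¬((E → C) ∧ (D ⊕ (A ∨ ¬¬(B → C)))) = T, (E ∧ ((B ↔ A) ⊕ (E ∧ D)) ∧ (D → A)) = T, (¬((E → C) ∧ (D ⊕ (A ∨ ¬¬(B → C)))) → E ∧ ((B ↔ A) ⊕ (E ∧ D)) ∧ (D → A)) = T, so the formula = F.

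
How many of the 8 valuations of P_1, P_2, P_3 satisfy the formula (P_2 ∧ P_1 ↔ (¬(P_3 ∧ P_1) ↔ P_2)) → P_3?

P_1  P_2  P_3  |  φ
 0    0    0   |  0
 0    0    1   |  1
 0    1    0   |  1
 0    1    1   |  1
 1    0    0   |  0
 1    0    1   |  1
 1    1    0   |  0
 1    1    1   |  1
The formula is true on 5 of the 8 rows.

5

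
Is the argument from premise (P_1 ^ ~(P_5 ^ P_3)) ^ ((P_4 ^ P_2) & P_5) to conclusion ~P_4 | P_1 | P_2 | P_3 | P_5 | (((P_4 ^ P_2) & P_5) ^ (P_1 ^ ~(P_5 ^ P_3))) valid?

yes

P_1  P_2  P_3  P_4  P_5  |  φ  ψ
 1    1    1    1    1   |  0  1
 1    1    1    1    0   |  1  1
 1    1    1    0    1   |  1  1
 1    1    1    0    0   |  1  1
 1    1    0    1    1   |  1  1
 1    1    0    1    0   |  0  1
 1    1    0    0    1   |  0  1
 1    1    0    0    0   |  0  1
 1    0    1    1    1   |  1  1
 1    0    1    1    0   |  1  1
 1    0    1    0    1   |  0  1
 1    0    1    0    0   |  1  1
 1    0    0    1    1   |  0  1
 1    0    0    1    0   |  0  1
 1    0    0    0    1   |  1  1
 1    0    0    0    0   |  0  1
 0    1    1    1    1   |  1  1
 0    1    1    1    0   |  0  1
 0    1    1    0    1   |  0  1
 0    1    1    0    0   |  0  1
 0    1    0    1    1   |  0  1
 0    1    0    1    0   |  1  1
 0    1    0    0    1   |  1  1
 0    1    0    0    0   |  1  1
 0    0    1    1    1   |  0  1
 0    0    1    1    0   |  0  1
 0    0    1    0    1   |  1  1
 0    0    1    0    0   |  0  1
 0    0    0    1    1   |  1  1
 0    0    0    1    0   |  1  1
 0    0    0    0    1   |  0  1
 0    0    0    0    0   |  1  1
In every row where φ is true, ψ is also true, so φ ⊨ ψ.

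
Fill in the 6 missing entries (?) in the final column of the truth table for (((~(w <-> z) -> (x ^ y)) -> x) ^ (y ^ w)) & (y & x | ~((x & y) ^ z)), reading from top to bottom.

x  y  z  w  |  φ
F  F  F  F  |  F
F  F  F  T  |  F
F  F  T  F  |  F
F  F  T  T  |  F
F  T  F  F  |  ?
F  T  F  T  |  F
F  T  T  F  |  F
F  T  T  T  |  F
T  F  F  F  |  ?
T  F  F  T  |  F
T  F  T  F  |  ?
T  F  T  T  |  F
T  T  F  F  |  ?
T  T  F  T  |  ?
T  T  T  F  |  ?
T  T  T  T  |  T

T, T, F, F, T, F

Row x=F, y=T, z=F, w=F: (((~(w <-> z) -> (x ^ y)) -> x) ^ (y ^ w)) = T, (y & x | ~((x & y) ^ z)) = T, so the formula = T.
Row x=T, y=F, z=F, w=F: (((~(w <-> z) -> (x ^ y)) -> x) ^ (y ^ w)) = T, (y & x | ~((x & y) ^ z)) = T, so the formula = T.
Row x=T, y=F, z=T, w=F: (((~(w <-> z) -> (x ^ y)) -> x) ^ (y ^ w)) = T, (y & x | ~((x & y) ^ z)) = F, so the formula = F.
Row x=T, y=T, z=F, w=F: (((~(w <-> z) -> (x ^ y)) -> x) ^ (y ^ w)) = F, (y & x | ~((x & y) ^ z)) = T, so the formula = F.
Row x=T, y=T, z=F, w=T: (((~(w <-> z) -> (x ^ y)) -> x) ^ (y ^ w)) = T, (y & x | ~((x & y) ^ z)) = T, so the formula = T.
Row x=T, y=T, z=T, w=F: (((~(w <-> z) -> (x ^ y)) -> x) ^ (y ^ w)) = F, (y & x | ~((x & y) ^ z)) = T, so the formula = F.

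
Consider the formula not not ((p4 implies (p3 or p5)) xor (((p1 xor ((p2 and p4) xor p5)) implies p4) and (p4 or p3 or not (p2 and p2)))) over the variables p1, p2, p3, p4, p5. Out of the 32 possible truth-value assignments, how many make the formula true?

p1 | p2 | p3 | p4 | p5 | φ
-- | -- | -- | -- | -- | -
F  | F  | F  | F  | F  | F
F  | F  | F  | F  | T  | T
F  | F  | F  | T  | F  | T
F  | F  | F  | T  | T  | F
F  | F  | T  | F  | F  | F
F  | F  | T  | F  | T  | T
F  | F  | T  | T  | F  | F
F  | F  | T  | T  | T  | F
F  | T  | F  | F  | F  | T
F  | T  | F  | F  | T  | T
F  | T  | F  | T  | F  | T
F  | T  | F  | T  | T  | F
F  | T  | T  | F  | F  | F
F  | T  | T  | F  | T  | T
F  | T  | T  | T  | F  | F
F  | T  | T  | T  | T  | F
T  | F  | F  | F  | F  | T
T  | F  | F  | F  | T  | F
T  | F  | F  | T  | F  | T
T  | F  | F  | T  | T  | F
T  | F  | T  | F  | F  | T
T  | F  | T  | F  | T  | F
T  | F  | T  | T  | F  | F
T  | F  | T  | T  | T  | F
T  | T  | F  | F  | F  | T
T  | T  | F  | F  | T  | T
T  | T  | F  | T  | F  | T
T  | T  | F  | T  | T  | F
T  | T  | T  | F  | F  | T
T  | T  | T  | F  | T  | F
T  | T  | T  | T  | F  | F
T  | T  | T  | T  | T  | F
The formula is true on 14 of the 32 rows.

14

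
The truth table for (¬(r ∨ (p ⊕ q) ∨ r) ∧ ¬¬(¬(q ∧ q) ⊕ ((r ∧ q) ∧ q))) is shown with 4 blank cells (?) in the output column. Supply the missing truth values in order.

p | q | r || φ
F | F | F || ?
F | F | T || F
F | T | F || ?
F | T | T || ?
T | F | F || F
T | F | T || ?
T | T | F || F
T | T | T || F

T, F, F, F

Row p=F, q=F, r=F: ¬(r ∨ (p ⊕ q) ∨ r) = T, ¬¬(¬(q ∧ q) ⊕ ((r ∧ q) ∧ q)) = T, so the formula = T.
Row p=F, q=T, r=F: ¬(r ∨ (p ⊕ q) ∨ r) = F, ¬¬(¬(q ∧ q) ⊕ ((r ∧ q) ∧ q)) = F, so the formula = F.
Row p=F, q=T, r=T: ¬(r ∨ (p ⊕ q) ∨ r) = F, ¬¬(¬(q ∧ q) ⊕ ((r ∧ q) ∧ q)) = T, so the formula = F.
Row p=T, q=F, r=T: ¬(r ∨ (p ⊕ q) ∨ r) = F, ¬¬(¬(q ∧ q) ⊕ ((r ∧ q) ∧ q)) = T, so the formula = F.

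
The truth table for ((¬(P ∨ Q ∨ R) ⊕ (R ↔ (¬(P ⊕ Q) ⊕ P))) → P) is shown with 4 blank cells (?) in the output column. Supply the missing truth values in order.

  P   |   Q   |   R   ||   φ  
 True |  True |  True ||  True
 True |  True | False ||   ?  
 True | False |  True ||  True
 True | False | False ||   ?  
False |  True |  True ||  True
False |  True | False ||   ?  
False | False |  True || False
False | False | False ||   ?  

True, True, False, False

Row P=True, Q=True, R=False: (¬(P ∨ Q ∨ R) ⊕ (R ↔ (¬(P ⊕ Q) ⊕ P))) = True, so the formula = True.
Row P=True, Q=False, R=False: (¬(P ∨ Q ∨ R) ⊕ (R ↔ (¬(P ⊕ Q) ⊕ P))) = False, so the formula = True.
Row P=False, Q=True, R=False: (¬(P ∨ Q ∨ R) ⊕ (R ↔ (¬(P ⊕ Q) ⊕ P))) = True, so the formula = False.
Row P=False, Q=False, R=False: (¬(P ∨ Q ∨ R) ⊕ (R ↔ (¬(P ⊕ Q) ⊕ P))) = True, so the formula = False.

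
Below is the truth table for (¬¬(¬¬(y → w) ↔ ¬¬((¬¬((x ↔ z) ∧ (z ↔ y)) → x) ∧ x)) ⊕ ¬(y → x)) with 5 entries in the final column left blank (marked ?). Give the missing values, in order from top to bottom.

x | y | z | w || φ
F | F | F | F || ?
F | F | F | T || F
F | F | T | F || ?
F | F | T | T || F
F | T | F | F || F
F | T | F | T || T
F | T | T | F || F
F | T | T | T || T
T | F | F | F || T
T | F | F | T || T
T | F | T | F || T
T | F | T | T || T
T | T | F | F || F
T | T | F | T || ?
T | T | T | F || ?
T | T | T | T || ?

Row x=F, y=F, z=F, w=F: ¬¬(¬¬(y → w) ↔ ¬¬((¬¬((x ↔ z) ∧ (z ↔ y)) → x) ∧ x)) = F, ¬(y → x) = F, so the formula = F.
Row x=F, y=F, z=T, w=F: ¬¬(¬¬(y → w) ↔ ¬¬((¬¬((x ↔ z) ∧ (z ↔ y)) → x) ∧ x)) = F, ¬(y → x) = F, so the formula = F.
Row x=T, y=T, z=F, w=T: ¬¬(¬¬(y → w) ↔ ¬¬((¬¬((x ↔ z) ∧ (z ↔ y)) → x) ∧ x)) = T, ¬(y → x) = F, so the formula = T.
Row x=T, y=T, z=T, w=F: ¬¬(¬¬(y → w) ↔ ¬¬((¬¬((x ↔ z) ∧ (z ↔ y)) → x) ∧ x)) = F, ¬(y → x) = F, so the formula = F.
Row x=T, y=T, z=T, w=T: ¬¬(¬¬(y → w) ↔ ¬¬((¬¬((x ↔ z) ∧ (z ↔ y)) → x) ∧ x)) = T, ¬(y → x) = F, so the formula = T.

F, F, T, F, T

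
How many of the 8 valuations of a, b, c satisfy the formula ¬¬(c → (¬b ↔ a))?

a | b | c || ¬b | (¬b ↔ a) | (c → (¬b ↔ a)) | ¬(c → (¬b ↔ a)) | ¬¬(c → (¬b ↔ a))
1 | 1 | 1 || 0  |    0     |       0        |        1        |        0        
1 | 1 | 0 || 0  |    0     |       1        |        0        |        1        
1 | 0 | 1 || 1  |    1     |       1        |        0        |        1        
1 | 0 | 0 || 1  |    1     |       1        |        0        |        1        
0 | 1 | 1 || 0  |    1     |       1        |        0        |        1        
0 | 1 | 0 || 0  |    1     |       1        |        0        |        1        
0 | 0 | 1 || 1  |    0     |       0        |        1        |        0        
0 | 0 | 0 || 1  |    0     |       1        |        0        |        1        
The formula is true on 6 of the 8 rows.

6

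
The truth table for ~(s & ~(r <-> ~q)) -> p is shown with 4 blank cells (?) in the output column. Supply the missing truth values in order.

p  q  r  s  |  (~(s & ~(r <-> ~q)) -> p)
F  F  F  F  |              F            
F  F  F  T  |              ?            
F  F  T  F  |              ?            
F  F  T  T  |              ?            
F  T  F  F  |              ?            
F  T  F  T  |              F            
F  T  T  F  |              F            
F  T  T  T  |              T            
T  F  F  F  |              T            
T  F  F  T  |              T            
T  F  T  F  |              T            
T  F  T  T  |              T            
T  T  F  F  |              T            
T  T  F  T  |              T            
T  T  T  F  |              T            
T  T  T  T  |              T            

Row p=F, q=F, r=F, s=T: ~(s & ~(r <-> ~q)) = F, so (~(s & ~(r <-> ~q)) -> p) = T.
Row p=F, q=F, r=T, s=F: ~(s & ~(r <-> ~q)) = T, so (~(s & ~(r <-> ~q)) -> p) = F.
Row p=F, q=F, r=T, s=T: ~(s & ~(r <-> ~q)) = T, so (~(s & ~(r <-> ~q)) -> p) = F.
Row p=F, q=T, r=F, s=F: ~(s & ~(r <-> ~q)) = T, so (~(s & ~(r <-> ~q)) -> p) = F.

T, F, F, F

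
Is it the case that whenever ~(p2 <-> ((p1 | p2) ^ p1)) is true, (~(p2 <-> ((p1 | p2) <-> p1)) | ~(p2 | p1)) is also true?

p1 | p2 | φ | ψ
-- | -- | - | -
0  | 0  | 0 | 1
0  | 1  | 0 | 1
1  | 0  | 0 | 1
1  | 1  | 1 | 0
At p1=1, p2=1 we have φ true but ψ false, so φ does not entail ψ.

no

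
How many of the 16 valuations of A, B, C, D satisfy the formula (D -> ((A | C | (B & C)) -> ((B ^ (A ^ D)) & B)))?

A | B | C | D | φ
- | - | - | - | -
1 | 1 | 1 | 1 | 1
1 | 1 | 1 | 0 | 1
1 | 1 | 0 | 1 | 1
1 | 1 | 0 | 0 | 1
1 | 0 | 1 | 1 | 0
1 | 0 | 1 | 0 | 1
1 | 0 | 0 | 1 | 0
1 | 0 | 0 | 0 | 1
0 | 1 | 1 | 1 | 0
0 | 1 | 1 | 0 | 1
0 | 1 | 0 | 1 | 1
0 | 1 | 0 | 0 | 1
0 | 0 | 1 | 1 | 0
0 | 0 | 1 | 0 | 1
0 | 0 | 0 | 1 | 1
0 | 0 | 0 | 0 | 1
The formula is true on 12 of the 16 rows.

12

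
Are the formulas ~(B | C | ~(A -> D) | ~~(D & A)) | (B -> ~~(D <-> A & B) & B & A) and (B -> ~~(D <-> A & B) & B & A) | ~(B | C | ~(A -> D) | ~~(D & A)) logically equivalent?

equivalent

A | B | C | D | φ | ψ
- | - | - | - | - | -
T | T | T | T | T | T
T | T | T | F | F | F
T | T | F | T | T | T
T | T | F | F | F | F
T | F | T | T | T | T
T | F | T | F | T | T
T | F | F | T | T | T
T | F | F | F | T | T
F | T | T | T | F | F
F | T | T | F | F | F
F | T | F | T | F | F
F | T | F | F | F | F
F | F | T | T | T | T
F | F | T | F | T | T
F | F | F | T | T | T
F | F | F | F | T | T
The columns for φ and ψ agree on every row, so they are logically equivalent.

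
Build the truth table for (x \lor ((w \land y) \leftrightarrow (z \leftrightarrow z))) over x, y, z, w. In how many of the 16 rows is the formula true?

  x      y      z      w    |  (w \land y)  (z \leftrightarrow z)    φ  
 True   True   True   True  |      True              True           True
 True   True   True  False  |     False              True           True
 True   True  False   True  |      True              True           True
 True   True  False  False  |     False              True           True
 True  False   True   True  |     False              True           True
 True  False   True  False  |     False              True           True
 True  False  False   True  |     False              True           True
 True  False  False  False  |     False              True           True
False   True   True   True  |      True              True           True
False   True   True  False  |     False              True          False
False   True  False   True  |      True              True           True
False   True  False  False  |     False              True          False
False  False   True   True  |     False              True          False
False  False   True  False  |     False              True          False
False  False  False   True  |     False              True          False
False  False  False  False  |     False              True          False
The formula is true on 10 of the 16 rows.

10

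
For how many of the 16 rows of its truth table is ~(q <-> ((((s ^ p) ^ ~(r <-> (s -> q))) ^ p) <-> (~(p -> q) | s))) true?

p | q | r | s || φ
T | T | T | T || F
T | T | T | F || F
T | T | F | T || T
T | T | F | F || T
T | F | T | T || F
T | F | T | F || F
T | F | F | T || T
T | F | F | F || T
F | T | T | T || F
F | T | T | F || F
F | T | F | T || T
F | T | F | F || T
F | F | T | T || F
F | F | T | F || T
F | F | F | T || T
F | F | F | F || F
The formula is true on 8 of the 16 rows.

8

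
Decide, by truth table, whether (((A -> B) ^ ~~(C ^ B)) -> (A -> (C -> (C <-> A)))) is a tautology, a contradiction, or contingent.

A | B | C || φ
1 | 1 | 1 || 1
1 | 1 | 0 || 1
1 | 0 | 1 || 1
1 | 0 | 0 || 1
0 | 1 | 1 || 1
0 | 1 | 0 || 1
0 | 0 | 1 || 1
0 | 0 | 0 || 1
Every row is 1, so the formula is a tautology.

tautology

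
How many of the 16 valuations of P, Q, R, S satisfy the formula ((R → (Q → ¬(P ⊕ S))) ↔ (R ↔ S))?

P | Q | R | S | φ
- | - | - | - | -
T | T | T | T | T
T | T | T | F | T
T | T | F | T | F
T | T | F | F | T
T | F | T | T | T
T | F | T | F | F
T | F | F | T | F
T | F | F | F | T
F | T | T | T | F
F | T | T | F | F
F | T | F | T | F
F | T | F | F | T
F | F | T | T | T
F | F | T | F | F
F | F | F | T | F
F | F | F | F | T
The formula is true on 8 of the 16 rows.

8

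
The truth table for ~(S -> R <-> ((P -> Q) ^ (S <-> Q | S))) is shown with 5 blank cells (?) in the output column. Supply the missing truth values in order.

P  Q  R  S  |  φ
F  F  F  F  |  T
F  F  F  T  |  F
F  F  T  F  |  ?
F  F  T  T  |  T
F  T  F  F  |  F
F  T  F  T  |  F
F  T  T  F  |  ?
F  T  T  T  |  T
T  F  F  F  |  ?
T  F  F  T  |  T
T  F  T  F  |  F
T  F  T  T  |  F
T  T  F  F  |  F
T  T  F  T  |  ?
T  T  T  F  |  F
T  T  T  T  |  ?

Row P=F, Q=F, R=T, S=F: (S -> R) = T, ((P -> Q) ^ (S <-> Q | S)) = F, (S -> R <-> ((P -> Q) ^ (S <-> Q | S))) = F, so the formula = T.
Row P=F, Q=T, R=T, S=F: (S -> R) = T, ((P -> Q) ^ (S <-> Q | S)) = T, (S -> R <-> ((P -> Q) ^ (S <-> Q | S))) = T, so the formula = F.
Row P=T, Q=F, R=F, S=F: (S -> R) = T, ((P -> Q) ^ (S <-> Q | S)) = T, (S -> R <-> ((P -> Q) ^ (S <-> Q | S))) = T, so the formula = F.
Row P=T, Q=T, R=F, S=T: (S -> R) = F, ((P -> Q) ^ (S <-> Q | S)) = F, (S -> R <-> ((P -> Q) ^ (S <-> Q | S))) = T, so the formula = F.
Row P=T, Q=T, R=T, S=T: (S -> R) = T, ((P -> Q) ^ (S <-> Q | S)) = F, (S -> R <-> ((P -> Q) ^ (S <-> Q | S))) = F, so the formula = T.

T, F, F, F, T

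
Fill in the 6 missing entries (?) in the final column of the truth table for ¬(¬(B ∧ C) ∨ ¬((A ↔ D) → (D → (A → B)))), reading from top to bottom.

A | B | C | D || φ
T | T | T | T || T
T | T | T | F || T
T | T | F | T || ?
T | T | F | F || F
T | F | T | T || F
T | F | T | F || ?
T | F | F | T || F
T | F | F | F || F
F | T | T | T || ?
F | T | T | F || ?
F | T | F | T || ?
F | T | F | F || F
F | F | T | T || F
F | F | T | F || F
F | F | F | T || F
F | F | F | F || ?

Row A=T, B=T, C=F, D=T: ¬(B ∧ C) = T, ¬((A ↔ D) → (D → (A → B))) = F, (¬(B ∧ C) ∨ ¬((A ↔ D) → (D → (A → B)))) = T, so the formula = F.
Row A=T, B=F, C=T, D=F: ¬(B ∧ C) = T, ¬((A ↔ D) → (D → (A → B))) = F, (¬(B ∧ C) ∨ ¬((A ↔ D) → (D → (A → B)))) = T, so the formula = F.
Row A=F, B=T, C=T, D=T: ¬(B ∧ C) = F, ¬((A ↔ D) → (D → (A → B))) = F, (¬(B ∧ C) ∨ ¬((A ↔ D) → (D → (A → B)))) = F, so the formula = T.
Row A=F, B=T, C=T, D=F: ¬(B ∧ C) = F, ¬((A ↔ D) → (D → (A → B))) = F, (¬(B ∧ C) ∨ ¬((A ↔ D) → (D → (A → B)))) = F, so the formula = T.
Row A=F, B=T, C=F, D=T: ¬(B ∧ C) = T, ¬((A ↔ D) → (D → (A → B))) = F, (¬(B ∧ C) ∨ ¬((A ↔ D) → (D → (A → B)))) = T, so the formula = F.
Row A=F, B=F, C=F, D=F: ¬(B ∧ C) = T, ¬((A ↔ D) → (D → (A → B))) = F, (¬(B ∧ C) ∨ ¬((A ↔ D) → (D → (A → B)))) = T, so the formula = F.

F, F, T, T, F, F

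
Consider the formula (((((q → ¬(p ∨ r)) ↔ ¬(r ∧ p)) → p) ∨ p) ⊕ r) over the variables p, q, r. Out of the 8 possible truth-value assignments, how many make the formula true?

p  q  r  |  φ
F  F  F  |  F
F  F  T  |  T
F  T  F  |  F
F  T  T  |  F
T  F  F  |  T
T  F  T  |  F
T  T  F  |  T
T  T  T  |  F
The formula is true on 3 of the 8 rows.

3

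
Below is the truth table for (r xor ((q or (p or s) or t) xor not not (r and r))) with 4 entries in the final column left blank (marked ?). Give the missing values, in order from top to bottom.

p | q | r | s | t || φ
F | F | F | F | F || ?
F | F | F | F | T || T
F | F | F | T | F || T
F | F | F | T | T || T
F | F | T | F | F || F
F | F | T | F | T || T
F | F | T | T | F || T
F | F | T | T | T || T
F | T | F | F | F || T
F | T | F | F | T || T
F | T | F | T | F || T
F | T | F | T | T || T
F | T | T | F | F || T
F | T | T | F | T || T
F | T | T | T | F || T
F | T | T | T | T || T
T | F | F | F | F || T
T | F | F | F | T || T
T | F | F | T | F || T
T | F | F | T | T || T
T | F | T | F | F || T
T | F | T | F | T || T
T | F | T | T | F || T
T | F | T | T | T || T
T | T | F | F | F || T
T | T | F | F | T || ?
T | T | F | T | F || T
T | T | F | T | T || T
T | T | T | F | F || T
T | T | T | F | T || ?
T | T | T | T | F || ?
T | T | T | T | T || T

Row p=F, q=F, r=F, s=F, t=F: ((q or (p or s) or t) xor not not (r and r)) = F, so the formula = F.
Row p=T, q=T, r=F, s=F, t=T: ((q or (p or s) or t) xor not not (r and r)) = T, so the formula = T.
Row p=T, q=T, r=T, s=F, t=T: ((q or (p or s) or t) xor not not (r and r)) = F, so the formula = T.
Row p=T, q=T, r=T, s=T, t=F: ((q or (p or s) or t) xor not not (r and r)) = F, so the formula = T.

F, T, T, T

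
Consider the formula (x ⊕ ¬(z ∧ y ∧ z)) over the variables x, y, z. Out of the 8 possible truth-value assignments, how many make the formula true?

4

x | y | z | (z ∧ y ∧ z) | ¬(z ∧ y ∧ z) | (x ⊕ ¬(z ∧ y ∧ z))
- | - | - | ----------- | ------------ | ------------------
F | F | F |      F      |      T       |         T         
F | F | T |      F      |      T       |         T         
F | T | F |      F      |      T       |         T         
F | T | T |      T      |      F       |         F         
T | F | F |      F      |      T       |         F         
T | F | T |      F      |      T       |         F         
T | T | F |      F      |      T       |         F         
T | T | T |      T      |      F       |         T         
The formula is true on 4 of the 8 rows.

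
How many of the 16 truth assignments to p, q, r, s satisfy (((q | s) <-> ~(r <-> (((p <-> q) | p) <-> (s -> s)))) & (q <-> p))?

4

p  q  r  s     (q | s)  (p <-> q)  ((p <-> q) | p)  (s -> s)  (q <-> p)  φ
0  0  0  0        0         1             1            1          1      0
0  0  0  1        1         1             1            1          1      1
0  0  1  0        0         1             1            1          1      1
0  0  1  1        1         1             1            1          1      0
0  1  0  0        1         0             0            1          0      0
0  1  0  1        1         0             0            1          0      0
0  1  1  0        1         0             0            1          0      0
0  1  1  1        1         0             0            1          0      0
1  0  0  0        0         0             1            1          0      0
1  0  0  1        1         0             1            1          0      0
1  0  1  0        0         0             1            1          0      0
1  0  1  1        1         0             1            1          0      0
1  1  0  0        1         1             1            1          1      1
1  1  0  1        1         1             1            1          1      1
1  1  1  0        1         1             1            1          1      0
1  1  1  1        1         1             1            1          1      0
The formula is true on 4 of the 16 rows.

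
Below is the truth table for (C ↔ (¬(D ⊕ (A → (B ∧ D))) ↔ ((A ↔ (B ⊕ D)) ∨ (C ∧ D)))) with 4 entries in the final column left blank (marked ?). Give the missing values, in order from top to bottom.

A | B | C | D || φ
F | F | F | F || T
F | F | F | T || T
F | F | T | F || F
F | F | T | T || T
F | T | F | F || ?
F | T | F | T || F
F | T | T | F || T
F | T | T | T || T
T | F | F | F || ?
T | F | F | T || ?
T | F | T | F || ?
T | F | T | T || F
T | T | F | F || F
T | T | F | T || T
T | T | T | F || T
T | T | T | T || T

F, T, T, F

Row A=F, B=T, C=F, D=F: (¬(D ⊕ (A → (B ∧ D))) ↔ ((A ↔ (B ⊕ D)) ∨ (C ∧ D))) = T, so the formula = F.
Row A=T, B=F, C=F, D=F: (¬(D ⊕ (A → (B ∧ D))) ↔ ((A ↔ (B ⊕ D)) ∨ (C ∧ D))) = F, so the formula = T.
Row A=T, B=F, C=F, D=T: (¬(D ⊕ (A → (B ∧ D))) ↔ ((A ↔ (B ⊕ D)) ∨ (C ∧ D))) = F, so the formula = T.
Row A=T, B=F, C=T, D=F: (¬(D ⊕ (A → (B ∧ D))) ↔ ((A ↔ (B ⊕ D)) ∨ (C ∧ D))) = F, so the formula = F.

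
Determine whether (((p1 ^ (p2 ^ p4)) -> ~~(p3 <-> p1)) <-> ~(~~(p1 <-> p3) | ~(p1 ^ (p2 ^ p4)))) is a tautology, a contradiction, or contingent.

contradiction

p1  p2  p3  p4  |  (p2 ^ p4)  (p1 ^ (p2 ^ p4))  (p3 <-> p1)  ~(p3 <-> p1)  ~~(p3 <-> p1)  (p1 <-> p3)  ~(p1 <-> p3)  ~~(p1 <-> p3)  ~(p1 ^ (p2 ^ p4))  φ
1   1   1   1   |      0             1               1            0              1             1            0              1                0          0
1   1   1   0   |      1             0               1            0              1             1            0              1                1          0
1   1   0   1   |      0             1               0            1              0             0            1              0                0          0
1   1   0   0   |      1             0               0            1              0             0            1              0                1          0
1   0   1   1   |      1             0               1            0              1             1            0              1                1          0
1   0   1   0   |      0             1               1            0              1             1            0              1                0          0
1   0   0   1   |      1             0               0            1              0             0            1              0                1          0
1   0   0   0   |      0             1               0            1              0             0            1              0                0          0
0   1   1   1   |      0             0               0            1              0             0            1              0                1          0
0   1   1   0   |      1             1               0            1              0             0            1              0                0          0
0   1   0   1   |      0             0               1            0              1             1            0              1                1          0
0   1   0   0   |      1             1               1            0              1             1            0              1                0          0
0   0   1   1   |      1             1               0            1              0             0            1              0                0          0
0   0   1   0   |      0             0               0            1              0             0            1              0                1          0
0   0   0   1   |      1             1               1            0              1             1            0              1                0          0
0   0   0   0   |      0             0               1            0              1             1            0              1                1          0
Every row is 0, so the formula is a contradiction.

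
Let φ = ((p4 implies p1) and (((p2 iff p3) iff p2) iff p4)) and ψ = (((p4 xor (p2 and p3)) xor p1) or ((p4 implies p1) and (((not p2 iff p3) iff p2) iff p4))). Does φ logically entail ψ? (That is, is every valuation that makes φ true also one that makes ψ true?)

no

p1 | p2 | p3 | p4 || φ | ψ
F  | F  | F  | F  || T | F
F  | F  | F  | T  || F | T
F  | F  | T  | F  || F | T
F  | F  | T  | T  || F | T
F  | T  | F  | F  || T | F
F  | T  | F  | T  || F | T
F  | T  | T  | F  || F | T
F  | T  | T  | T  || F | F
T  | F  | F  | F  || T | T
T  | F  | F  | T  || F | T
T  | F  | T  | F  || F | T
T  | F  | T  | T  || T | F
T  | T  | F  | F  || T | T
T  | T  | F  | T  || F | T
T  | T  | T  | F  || F | T
T  | T  | T  | T  || T | T
At p1=F, p2=F, p3=F, p4=F we have φ true but ψ false, so φ does not entail ψ.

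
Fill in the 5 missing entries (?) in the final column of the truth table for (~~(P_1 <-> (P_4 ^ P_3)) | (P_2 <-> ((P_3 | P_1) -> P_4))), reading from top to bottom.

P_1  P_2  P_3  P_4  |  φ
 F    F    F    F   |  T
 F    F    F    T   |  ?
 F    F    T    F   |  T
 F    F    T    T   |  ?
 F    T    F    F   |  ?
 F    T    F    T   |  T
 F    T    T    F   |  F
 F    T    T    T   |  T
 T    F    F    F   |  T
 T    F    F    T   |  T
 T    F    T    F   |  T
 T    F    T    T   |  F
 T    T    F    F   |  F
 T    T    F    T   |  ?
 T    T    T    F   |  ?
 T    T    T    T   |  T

Row P_1=F, P_2=F, P_3=F, P_4=T: ~~(P_1 <-> (P_4 ^ P_3)) = F, (P_2 <-> ((P_3 | P_1) -> P_4)) = F, so the formula = F.
Row P_1=F, P_2=F, P_3=T, P_4=T: ~~(P_1 <-> (P_4 ^ P_3)) = T, (P_2 <-> ((P_3 | P_1) -> P_4)) = F, so the formula = T.
Row P_1=F, P_2=T, P_3=F, P_4=F: ~~(P_1 <-> (P_4 ^ P_3)) = T, (P_2 <-> ((P_3 | P_1) -> P_4)) = T, so the formula = T.
Row P_1=T, P_2=T, P_3=F, P_4=T: ~~(P_1 <-> (P_4 ^ P_3)) = T, (P_2 <-> ((P_3 | P_1) -> P_4)) = T, so the formula = T.
Row P_1=T, P_2=T, P_3=T, P_4=F: ~~(P_1 <-> (P_4 ^ P_3)) = T, (P_2 <-> ((P_3 | P_1) -> P_4)) = F, so the formula = T.

F, T, T, T, T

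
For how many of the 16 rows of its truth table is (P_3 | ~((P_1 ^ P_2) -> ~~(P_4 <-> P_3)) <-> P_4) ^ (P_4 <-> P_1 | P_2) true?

P_1  P_2  P_3  P_4     (P_1 ^ P_2)  (P_4 <-> P_3)  ~(P_4 <-> P_3)  ~~(P_4 <-> P_3)  (P_1 | P_2)  (P_4 <-> (P_1 | P_2))  φ
 0    0    0    0           0             1              0                1              0                 1            0
 0    0    0    1           0             0              1                0              0                 0            0
 0    0    1    0           0             0              1                0              0                 1            1
 0    0    1    1           0             1              0                1              0                 0            1
 0    1    0    0           1             1              0                1              1                 0            1
 0    1    0    1           1             0              1                0              1                 1            0
 0    1    1    0           1             0              1                0              1                 0            0
 0    1    1    1           1             1              0                1              1                 1            0
 1    0    0    0           1             1              0                1              1                 0            1
 1    0    0    1           1             0              1                0              1                 1            0
 1    0    1    0           1             0              1                0              1                 0            0
 1    0    1    1           1             1              0                1              1                 1            0
 1    1    0    0           0             1              0                1              1                 0            1
 1    1    0    1           0             0              1                0              1                 1            1
 1    1    1    0           0             0              1                0              1                 0            0
 1    1    1    1           0             1              0                1              1                 1            0
The formula is true on 6 of the 16 rows.

6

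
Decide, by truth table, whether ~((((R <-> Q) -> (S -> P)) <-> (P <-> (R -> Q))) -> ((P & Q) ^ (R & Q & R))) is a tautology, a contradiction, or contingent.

P  Q  R  S  |  (R <-> Q)  (S -> P)  ((R <-> Q) -> (S -> P))  (R -> Q)  (P <-> (R -> Q))  (P & Q)  (R & Q & R)  ((P & Q) ^ (R & Q & R))  φ
T  T  T  T  |      T         T                 T                T             T             T          T                  F             T
T  T  T  F  |      T         T                 T                T             T             T          T                  F             T
T  T  F  T  |      F         T                 T                T             T             T          F                  T             F
T  T  F  F  |      F         T                 T                T             T             T          F                  T             F
T  F  T  T  |      F         T                 T                F             F             F          F                  F             F
T  F  T  F  |      F         T                 T                F             F             F          F                  F             F
T  F  F  T  |      T         T                 T                T             T             F          F                  F             T
T  F  F  F  |      T         T                 T                T             T             F          F                  F             T
F  T  T  T  |      T         F                 F                T             F             F          T                  T             F
F  T  T  F  |      T         T                 T                T             F             F          T                  T             F
F  T  F  T  |      F         F                 T                T             F             F          F                  F             F
F  T  F  F  |      F         T                 T                T             F             F          F                  F             F
F  F  T  T  |      F         F                 T                F             T             F          F                  F             T
F  F  T  F  |      F         T                 T                F             T             F          F                  F             T
F  F  F  T  |      T         F                 F                T             F             F          F                  F             T
F  F  F  F  |      T         T                 T                T             F             F          F                  F             F
7 of 16 rows are T, so the formula is contingent.

contingent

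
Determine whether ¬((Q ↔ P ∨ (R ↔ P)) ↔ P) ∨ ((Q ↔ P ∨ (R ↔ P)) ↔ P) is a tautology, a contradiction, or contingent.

P  Q  R  |  (R ↔ P)  (P ∨ (R ↔ P))  (Q ↔ (P ∨ (R ↔ P)))  ((Q ↔ (P ∨ (R ↔ P))) ↔ P)  ¬((Q ↔ (P ∨ (R ↔ P))) ↔ P)  φ
F  F  F  |     T           T                 F                       T                          F               T
F  F  T  |     F           F                 T                       F                          T               T
F  T  F  |     T           T                 T                       F                          T               T
F  T  T  |     F           F                 F                       T                          F               T
T  F  F  |     F           T                 F                       F                          T               T
T  F  T  |     T           T                 F                       F                          T               T
T  T  F  |     F           T                 T                       T                          F               T
T  T  T  |     T           T                 T                       T                          F               T
Every row is T, so the formula is a tautology.

tautology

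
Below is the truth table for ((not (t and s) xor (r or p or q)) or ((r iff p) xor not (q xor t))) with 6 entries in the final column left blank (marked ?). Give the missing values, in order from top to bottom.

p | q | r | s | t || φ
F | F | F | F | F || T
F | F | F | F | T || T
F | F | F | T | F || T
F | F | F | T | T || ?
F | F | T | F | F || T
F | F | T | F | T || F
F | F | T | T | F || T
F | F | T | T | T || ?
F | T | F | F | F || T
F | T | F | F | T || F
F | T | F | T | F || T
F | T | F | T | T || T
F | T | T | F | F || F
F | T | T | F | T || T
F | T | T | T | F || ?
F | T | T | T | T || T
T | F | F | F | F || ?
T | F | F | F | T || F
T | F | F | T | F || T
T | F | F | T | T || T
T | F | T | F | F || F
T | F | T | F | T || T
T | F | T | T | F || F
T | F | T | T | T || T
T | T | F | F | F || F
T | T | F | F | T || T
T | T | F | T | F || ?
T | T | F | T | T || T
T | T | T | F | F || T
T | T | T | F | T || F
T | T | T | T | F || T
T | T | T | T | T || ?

T, T, F, T, F, T

Row p=F, q=F, r=F, s=T, t=T: (not (t and s) xor (r or p or q)) = F, ((r iff p) xor not (q xor t)) = T, so the formula = T.
Row p=F, q=F, r=T, s=T, t=T: (not (t and s) xor (r or p or q)) = T, ((r iff p) xor not (q xor t)) = F, so the formula = T.
Row p=F, q=T, r=T, s=T, t=F: (not (t and s) xor (r or p or q)) = F, ((r iff p) xor not (q xor t)) = F, so the formula = F.
Row p=T, q=F, r=F, s=F, t=F: (not (t and s) xor (r or p or q)) = F, ((r iff p) xor not (q xor t)) = T, so the formula = T.
Row p=T, q=T, r=F, s=T, t=F: (not (t and s) xor (r or p or q)) = F, ((r iff p) xor not (q xor t)) = F, so the formula = F.
Row p=T, q=T, r=T, s=T, t=T: (not (t and s) xor (r or p or q)) = T, ((r iff p) xor not (q xor t)) = F, so the formula = T.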